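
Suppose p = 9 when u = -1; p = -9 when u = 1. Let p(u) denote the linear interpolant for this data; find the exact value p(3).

Evaluate each Lagrange basis at u = 3:
L_0(3) = (2)/[(-2)] = -1
L_1(3) = (4)/[(2)] = 2
Sum: 9·(-1) + (-9)·(2) = -27

-27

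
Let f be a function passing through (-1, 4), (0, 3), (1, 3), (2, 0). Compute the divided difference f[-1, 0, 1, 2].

f[-1,0] = (3 - 4) / (0 - (-1)) = -1
f[0,1] = (3 - 3) / (1 - 0) = 0
f[1,2] = (0 - 3) / (2 - 1) = -3
f[-1,0,1] = (0 - (-1)) / (1 - (-1)) = 1/2
f[0,1,2] = (-3 - 0) / (2 - 0) = -3/2
f[-1,0,1,2] = (-3/2 - 1/2) / (2 - (-1)) = -2/3

-2/3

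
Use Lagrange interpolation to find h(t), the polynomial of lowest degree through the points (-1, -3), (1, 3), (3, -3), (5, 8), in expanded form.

L_0(t) = (t - 1)(t - 3)(t - 5) / [-48] = -(1/48)t^3 + (3/16)t^2 - (23/48)t + 5/16
L_1(t) = (t + 1)(t - 3)(t - 5) / [16] = (1/16)t^3 - (7/16)t^2 + (7/16)t + 15/16
L_2(t) = (t + 1)(t - 1)(t - 5) / [-16] = -(1/16)t^3 + (5/16)t^2 + (1/16)t - 5/16
L_3(t) = (t + 1)(t - 1)(t - 3) / [48] = (1/48)t^3 - (1/16)t^2 - (1/48)t + 1/16
h(t) = (-3)·L_0 + 3·L_1 + (-3)·L_2 + 8·L_3
  (-3)·L_0(t) = (1/16)t^3 - (9/16)t^2 + (23/16)t - 15/16
  3·L_1(t) = (3/16)t^3 - (21/16)t^2 + (21/16)t + 45/16
  (-3)·L_2(t) = (3/16)t^3 - (15/16)t^2 - (3/16)t + 15/16
  8·L_3(t) = (1/6)t^3 - (1/2)t^2 - (1/6)t + 1/2
Adding term by term: (29/48)t^3 - (53/16)t^2 + (115/48)t + 53/16

h(t) = (29/48)t^3 - (53/16)t^2 + (115/48)t + 53/16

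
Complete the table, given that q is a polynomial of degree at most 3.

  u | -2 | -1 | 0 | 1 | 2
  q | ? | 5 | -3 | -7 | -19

The 4 known values determine q uniquely (degree ≤ 3).
Evaluate each Lagrange basis at u = -2:
L_0(-2) = (-2)·(-3)·(-4)/[(-1)·(-2)·(-3)] = 4
L_1(-2) = (-1)·(-3)·(-4)/[(1)·(-1)·(-2)] = -6
L_2(-2) = (-1)·(-2)·(-4)/[(2)·(1)·(-1)] = 4
L_3(-2) = (-1)·(-2)·(-3)/[(3)·(2)·(1)] = -1
Sum: 5·(4) + (-3)·(-6) + (-7)·(4) + (-19)·(-1) = 29

29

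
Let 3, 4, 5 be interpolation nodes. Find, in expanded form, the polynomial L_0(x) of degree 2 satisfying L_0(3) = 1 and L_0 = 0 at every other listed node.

L_0(x) = (x - 4)(x - 5) / [(-1)·(-2)]
       = (x^2 - 9x + 20) / (2)

L_0(x) = (1/2)x^2 - (9/2)x + 10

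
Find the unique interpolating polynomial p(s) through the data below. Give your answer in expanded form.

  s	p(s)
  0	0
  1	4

L_0(s) = (s - 1) / [-1] = -s + 1
L_1(s) = s / [1] = s
p(s) = 0·L_0 + 4·L_1
  0·L_0(s) = 0
  4·L_1(s) = 4s
Adding term by term: 4s

p(s) = 4s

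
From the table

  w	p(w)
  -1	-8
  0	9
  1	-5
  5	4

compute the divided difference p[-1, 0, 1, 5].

25/8

p[-1,0] = (9 - (-8)) / (0 - (-1)) = 17
p[0,1] = (-5 - 9) / (1 - 0) = -14
p[1,5] = (4 - (-5)) / (5 - 1) = 9/4
p[-1,0,1] = (-14 - 17) / (1 - (-1)) = -31/2
p[0,1,5] = (9/4 - (-14)) / (5 - 0) = 13/4
p[-1,0,1,5] = (13/4 - (-31/2)) / (5 - (-1)) = 25/8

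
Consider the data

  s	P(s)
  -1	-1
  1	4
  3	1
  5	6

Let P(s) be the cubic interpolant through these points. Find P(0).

Using Newton's divided-difference form:
P[-1,1] = (4 - (-1)) / (1 - (-1)) = 5/2
P[1,3] = (1 - 4) / (3 - 1) = -3/2
P[3,5] = (6 - 1) / (5 - 3) = 5/2
P[-1,1,3] = (-3/2 - 5/2) / (3 - (-1)) = -1
P[1,3,5] = (5/2 - (-3/2)) / (5 - 1) = 1
P[-1,1,3,5] = (1 - (-1)) / (5 - (-1)) = 1/3
P(0) = -1 + (5/2)·(1) + (-1)·(1)·(-1) + (1/3)·(1)·(-1)·(-3) = 7/2

7/2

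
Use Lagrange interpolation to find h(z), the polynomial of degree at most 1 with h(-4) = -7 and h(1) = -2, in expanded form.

h(z) = z - 3

Build the Lagrange basis polynomials:
L_0(z) = (z - 1) / [-5] = -(1/5)z + 1/5
L_1(z) = (z + 4) / [5] = (1/5)z + 4/5
h(z) = (-7)·L_0 + (-2)·L_1
  (-7)·L_0(z) = (7/5)z - 7/5
  (-2)·L_1(z) = -(2/5)z - 8/5
Adding term by term: z - 3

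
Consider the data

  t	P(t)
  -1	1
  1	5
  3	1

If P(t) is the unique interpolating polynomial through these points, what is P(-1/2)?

Evaluate each Lagrange basis at t = -1/2:
L_0(-1/2) = (-3/2)·(-7/2)/[(-2)·(-4)] = 21/32
L_1(-1/2) = (1/2)·(-7/2)/[(2)·(-2)] = 7/16
L_2(-1/2) = (1/2)·(-3/2)/[(4)·(2)] = -3/32
Sum: 1·(21/32) + 5·(7/16) + 1·(-3/32) = 11/4

11/4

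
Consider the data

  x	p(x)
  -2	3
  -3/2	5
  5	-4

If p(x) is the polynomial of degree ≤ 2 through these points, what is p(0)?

113/13

Evaluate each Lagrange basis at x = 0:
L_0(0) = (3/2)·(-5)/[(-1/2)·(-7)] = -15/7
L_1(0) = (2)·(-5)/[(1/2)·(-13/2)] = 40/13
L_2(0) = (2)·(3/2)/[(7)·(13/2)] = 6/91
Sum: 3·(-15/7) + 5·(40/13) + (-4)·(6/91) = 113/13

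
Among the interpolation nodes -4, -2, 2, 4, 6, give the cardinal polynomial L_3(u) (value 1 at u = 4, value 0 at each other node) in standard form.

L_3(u) = (u + 4)(u + 2)(u - 2)(u - 6) / [(8)·(6)·(2)·(-2)]
       = (u^4 - 2u^3 - 28u^2 + 8u + 96) / (-192)

L_3(u) = -(1/192)u^4 + (1/96)u^3 + (7/48)u^2 - (1/24)u - 1/2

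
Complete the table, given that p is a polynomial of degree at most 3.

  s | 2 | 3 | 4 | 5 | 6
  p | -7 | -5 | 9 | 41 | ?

97

The 4 known values determine p uniquely (degree ≤ 3).
L_0(6) = (3)·(2)·(1)/[(-1)·(-2)·(-3)] = -1
L_1(6) = (4)·(2)·(1)/[(1)·(-1)·(-2)] = 4
L_2(6) = (4)·(3)·(1)/[(2)·(1)·(-1)] = -6
L_3(6) = (4)·(3)·(2)/[(3)·(2)·(1)] = 4
Sum: (-7)·(-1) + (-5)·(4) + 9·(-6) + 41·(4) = 97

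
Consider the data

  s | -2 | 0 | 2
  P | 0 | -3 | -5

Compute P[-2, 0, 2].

1/8

P[-2,0] = (-3 - 0) / (0 - (-2)) = -3/2
P[0,2] = (-5 - (-3)) / (2 - 0) = -1
P[-2,0,2] = (-1 - (-3/2)) / (2 - (-2)) = 1/8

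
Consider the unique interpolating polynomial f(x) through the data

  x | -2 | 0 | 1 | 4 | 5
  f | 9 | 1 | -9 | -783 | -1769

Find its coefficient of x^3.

L_0(x) = x(x - 1)(x - 4)(x - 5) / [252] = (1/252)x^4 - (5/126)x^3 + (29/252)x^2 - (5/63)x
L_1(x) = (x + 2)(x - 1)(x - 4)(x - 5) / [-40] = -(1/40)x^4 + (1/5)x^3 - (9/40)x^2 - (19/20)x + 1
L_2(x) = (x + 2)x(x - 4)(x - 5) / [36] = (1/36)x^4 - (7/36)x^3 + (1/18)x^2 + (10/9)x
L_3(x) = (x + 2)x(x - 1)(x - 5) / [-72] = -(1/72)x^4 + (1/18)x^3 + (7/72)x^2 - (5/36)x
L_4(x) = (x + 2)x(x - 1)(x - 4) / [140] = (1/140)x^4 - (3/140)x^3 - (3/70)x^2 + (2/35)x
f(x) = 9·L_0 + 1·L_1 + (-9)·L_2 + (-783)·L_3 + (-1769)·L_4
Only the coefficient of x^3 is needed; take it from each L_i and combine:
9·(-5/126) + 1·(1/5) + (-9)·(-7/36) + (-783)·(1/18) + (-1769)·(-3/140) = -4

-4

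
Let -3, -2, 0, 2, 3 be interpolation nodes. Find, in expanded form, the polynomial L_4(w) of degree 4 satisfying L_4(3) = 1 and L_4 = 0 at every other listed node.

L_4(w) = (1/90)w^4 + (1/30)w^3 - (2/45)w^2 - (2/15)w

L_4(w) = (w + 3)(w + 2)w(w - 2) / [(6)·(5)·(3)·(1)]
       = (w^4 + 3w^3 - 4w^2 - 12w) / (90)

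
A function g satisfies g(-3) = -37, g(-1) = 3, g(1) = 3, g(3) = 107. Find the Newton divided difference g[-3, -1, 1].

g[-3,-1] = (3 - (-37)) / (-1 - (-3)) = 20
g[-1,1] = (3 - 3) / (1 - (-1)) = 0
g[-3,-1,1] = (0 - 20) / (1 - (-3)) = -5

-5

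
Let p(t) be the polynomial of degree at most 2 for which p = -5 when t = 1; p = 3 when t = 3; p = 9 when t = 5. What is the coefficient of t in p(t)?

5

Build the Lagrange basis polynomials:
L_0(t) = (t - 3)(t - 5) / [8] = (1/8)t^2 - t + 15/8
L_1(t) = (t - 1)(t - 5) / [-4] = -(1/4)t^2 + (3/2)t - 5/4
L_2(t) = (t - 1)(t - 3) / [8] = (1/8)t^2 - (1/2)t + 3/8
p(t) = (-5)·L_0 + 3·L_1 + 9·L_2
Only the coefficient of t is needed; take it from each L_i and combine:
(-5)·(-1) + 3·(3/2) + 9·(-1/2) = 5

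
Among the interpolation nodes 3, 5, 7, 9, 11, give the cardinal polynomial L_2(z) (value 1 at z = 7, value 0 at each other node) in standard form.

L_2(z) = (1/64)z^4 - (7/16)z^3 + (137/32)z^2 - (273/16)z + 1485/64

L_2(z) = (z - 3)(z - 5)(z - 9)(z - 11) / [(4)·(2)·(-2)·(-4)]
       = (z^4 - 28z^3 + 274z^2 - 1092z + 1485) / (64)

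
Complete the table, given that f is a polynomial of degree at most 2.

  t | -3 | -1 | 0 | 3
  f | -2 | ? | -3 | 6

The 3 known values determine f uniquely (degree ≤ 2).
Evaluate each Lagrange basis at t = -1:
L_0(-1) = (-1)·(-4)/[(-3)·(-6)] = 2/9
L_1(-1) = (2)·(-4)/[(3)·(-3)] = 8/9
L_2(-1) = (2)·(-1)/[(6)·(3)] = -1/9
Sum: (-2)·(2/9) + (-3)·(8/9) + 6·(-1/9) = -34/9

-34/9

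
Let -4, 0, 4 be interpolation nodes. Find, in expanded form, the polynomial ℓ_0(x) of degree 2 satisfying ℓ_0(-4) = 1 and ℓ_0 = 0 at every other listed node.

ℓ_0(x) = x(x - 4) / [(-4)·(-8)]
       = (x^2 - 4x) / (32)

ℓ_0(x) = (1/32)x^2 - (1/8)x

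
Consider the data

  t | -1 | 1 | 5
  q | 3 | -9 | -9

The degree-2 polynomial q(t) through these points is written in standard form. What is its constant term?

-4

Build the Lagrange basis polynomials:
L_0(t) = (t - 1)(t - 5) / [12] = (1/12)t^2 - (1/2)t + 5/12
L_1(t) = (t + 1)(t - 5) / [-8] = -(1/8)t^2 + (1/2)t + 5/8
L_2(t) = (t + 1)(t - 1) / [24] = (1/24)t^2 - 1/24
q(t) = 3·L_0 + (-9)·L_1 + (-9)·L_2
Only the constant term is needed; take it from each L_i and combine:
3·(5/12) + (-9)·(5/8) + (-9)·(-1/24) = -4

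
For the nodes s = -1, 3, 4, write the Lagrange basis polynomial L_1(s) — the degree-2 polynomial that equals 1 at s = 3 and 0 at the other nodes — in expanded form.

L_1(s) = (s + 1)(s - 4) / [(4)·(-1)]
       = (s^2 - 3s - 4) / (-4)

L_1(s) = -(1/4)s^2 + (3/4)s + 1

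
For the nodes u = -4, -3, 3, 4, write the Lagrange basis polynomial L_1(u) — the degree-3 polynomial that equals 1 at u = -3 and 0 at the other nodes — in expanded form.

L_1(u) = (1/42)u^3 - (1/14)u^2 - (8/21)u + 8/7

L_1(u) = (u + 4)(u - 3)(u - 4) / [(1)·(-6)·(-7)]
       = (u^3 - 3u^2 - 16u + 48) / (42)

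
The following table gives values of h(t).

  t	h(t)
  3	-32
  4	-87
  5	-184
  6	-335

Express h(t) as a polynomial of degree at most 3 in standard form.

h(t) = -2t^3 + 3t^2 - 2t + 1

Newton's divided differences:
h[3,4] = (-87 - (-32)) / (4 - 3) = -55
h[4,5] = (-184 - (-87)) / (5 - 4) = -97
h[5,6] = (-335 - (-184)) / (6 - 5) = -151
h[3,4,5] = (-97 - (-55)) / (5 - 3) = -21
h[4,5,6] = (-151 - (-97)) / (6 - 4) = -27
h[3,4,5,6] = (-27 - (-21)) / (6 - 3) = -2
h(t) = -32 + (-55)·(t - 3) + (-21)·(t - 3)(t - 4) + (-2)·(t - 3)(t - 4)(t - 5)
Expanding: h(t) = -2t^3 + 3t^2 - 2t + 1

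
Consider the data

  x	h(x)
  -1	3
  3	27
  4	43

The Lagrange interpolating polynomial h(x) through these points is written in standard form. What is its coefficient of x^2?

The leading coefficient equals the top divided difference h[-1,3,4].
h[-1,3] = (27 - 3) / (3 - (-1)) = 6
h[3,4] = (43 - 27) / (4 - 3) = 16
h[-1,3,4] = (16 - 6) / (4 - (-1)) = 2

2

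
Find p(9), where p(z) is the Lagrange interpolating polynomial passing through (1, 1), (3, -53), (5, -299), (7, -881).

Evaluate each Lagrange basis at z = 9:
L_0(9) = (6)·(4)·(2)/[(-2)·(-4)·(-6)] = -1
L_1(9) = (8)·(4)·(2)/[(2)·(-2)·(-4)] = 4
L_2(9) = (8)·(6)·(2)/[(4)·(2)·(-2)] = -6
L_3(9) = (8)·(6)·(4)/[(6)·(4)·(2)] = 4
Sum: 1·(-1) + (-53)·(4) + (-299)·(-6) + (-881)·(4) = -1943

-1943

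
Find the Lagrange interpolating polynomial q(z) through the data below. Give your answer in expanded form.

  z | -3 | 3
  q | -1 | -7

L_0(z) = (z - 3) / [-6] = -(1/6)z + 1/2
L_1(z) = (z + 3) / [6] = (1/6)z + 1/2
q(z) = (-1)·L_0 + (-7)·L_1
  (-1)·L_0(z) = (1/6)z - 1/2
  (-7)·L_1(z) = -(7/6)z - 7/2
Adding term by term: -z - 4

q(z) = -z - 4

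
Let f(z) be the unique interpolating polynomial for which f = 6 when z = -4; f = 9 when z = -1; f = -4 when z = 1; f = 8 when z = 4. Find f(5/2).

Using Newton's divided-difference form:
f[-4,-1] = (9 - 6) / (-1 - (-4)) = 1
f[-1,1] = (-4 - 9) / (1 - (-1)) = -13/2
f[1,4] = (8 - (-4)) / (4 - 1) = 4
f[-4,-1,1] = (-13/2 - 1) / (1 - (-4)) = -3/2
f[-1,1,4] = (4 - (-13/2)) / (4 - (-1)) = 21/10
f[-4,-1,1,4] = (21/10 - (-3/2)) / (4 - (-4)) = 9/20
f(5/2) = 6 + 1·(13/2) + (-3/2)·(13/2)·(7/2) + (9/20)·(13/2)·(7/2)·(3/2) = -1003/160

-1003/160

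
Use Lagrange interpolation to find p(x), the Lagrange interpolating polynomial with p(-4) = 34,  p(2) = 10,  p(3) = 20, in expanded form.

L_0(x) = (x - 2)(x - 3) / [42] = (1/42)x^2 - (5/42)x + 1/7
L_1(x) = (x + 4)(x - 3) / [-6] = -(1/6)x^2 - (1/6)x + 2
L_2(x) = (x + 4)(x - 2) / [7] = (1/7)x^2 + (2/7)x - 8/7
p(x) = 34·L_0 + 10·L_1 + 20·L_2
  34·L_0(x) = (17/21)x^2 - (85/21)x + 34/7
  10·L_1(x) = -(5/3)x^2 - (5/3)x + 20
  20·L_2(x) = (20/7)x^2 + (40/7)x - 160/7
Adding term by term: 2x^2 + 2

p(x) = 2x^2 + 2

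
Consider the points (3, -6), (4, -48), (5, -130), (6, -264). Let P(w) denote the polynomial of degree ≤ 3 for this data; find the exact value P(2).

L_0(2) = (-2)·(-3)·(-4)/[(-1)·(-2)·(-3)] = 4
L_1(2) = (-1)·(-3)·(-4)/[(1)·(-1)·(-2)] = -6
L_2(2) = (-1)·(-2)·(-4)/[(2)·(1)·(-1)] = 4
L_3(2) = (-1)·(-2)·(-3)/[(3)·(2)·(1)] = -1
Sum: (-6)·(4) + (-48)·(-6) + (-130)·(4) + (-264)·(-1) = 8

8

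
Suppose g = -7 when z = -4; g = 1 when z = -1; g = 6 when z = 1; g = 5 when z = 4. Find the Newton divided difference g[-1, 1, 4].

g[-1,1] = (6 - 1) / (1 - (-1)) = 5/2
g[1,4] = (5 - 6) / (4 - 1) = -1/3
g[-1,1,4] = (-1/3 - 5/2) / (4 - (-1)) = -17/30

-17/30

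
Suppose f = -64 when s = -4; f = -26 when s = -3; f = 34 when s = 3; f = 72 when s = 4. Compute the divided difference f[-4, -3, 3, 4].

f[-4,-3] = (-26 - (-64)) / (-3 - (-4)) = 38
f[-3,3] = (34 - (-26)) / (3 - (-3)) = 10
f[3,4] = (72 - 34) / (4 - 3) = 38
f[-4,-3,3] = (10 - 38) / (3 - (-4)) = -4
f[-3,3,4] = (38 - 10) / (4 - (-3)) = 4
f[-4,-3,3,4] = (4 - (-4)) / (4 - (-4)) = 1

1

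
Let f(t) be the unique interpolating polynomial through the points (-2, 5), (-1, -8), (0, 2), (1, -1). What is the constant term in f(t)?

L_0(t) = (t + 1)t(t - 1) / [-6] = -(1/6)t^3 + (1/6)t
L_1(t) = (t + 2)t(t - 1) / [2] = (1/2)t^3 + (1/2)t^2 - t
L_2(t) = (t + 2)(t + 1)(t - 1) / [-2] = -(1/2)t^3 - t^2 + (1/2)t + 1
L_3(t) = (t + 2)(t + 1)t / [6] = (1/6)t^3 + (1/2)t^2 + (1/3)t
f(t) = 5·L_0 + (-8)·L_1 + 2·L_2 + (-1)·L_3
Only the constant term is needed; take it from each L_i and combine:
5·(0) + (-8)·(0) + 2·(1) + (-1)·(0) = 2

2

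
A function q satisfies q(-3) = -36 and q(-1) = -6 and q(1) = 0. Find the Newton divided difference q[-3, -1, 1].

-3

q[-3,-1] = (-6 - (-36)) / (-1 - (-3)) = 15
q[-1,1] = (0 - (-6)) / (1 - (-1)) = 3
q[-3,-1,1] = (3 - 15) / (1 - (-3)) = -3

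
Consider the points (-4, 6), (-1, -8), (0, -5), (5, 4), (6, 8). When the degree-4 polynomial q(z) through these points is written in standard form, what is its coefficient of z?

4213/1260

L_0(z) = (z + 1)z(z - 5)(z - 6) / [1080] = (1/1080)z^4 - (1/108)z^3 + (19/1080)z^2 + (1/36)z
L_1(z) = (z + 4)z(z - 5)(z - 6) / [-126] = -(1/126)z^4 + (1/18)z^3 + (1/9)z^2 - (20/21)z
L_2(z) = (z + 4)(z + 1)(z - 5)(z - 6) / [120] = (1/120)z^4 - (1/20)z^3 - (7/40)z^2 + (53/60)z + 1
L_3(z) = (z + 4)(z + 1)z(z - 6) / [-270] = -(1/270)z^4 + (1/270)z^3 + (13/135)z^2 + (4/45)z
L_4(z) = (z + 4)(z + 1)z(z - 5) / [420] = (1/420)z^4 - (1/20)z^2 - (1/21)z
q(z) = 6·L_0 + (-8)·L_1 + (-5)·L_2 + 4·L_3 + 8·L_4
Only the coefficient of z is needed; take it from each L_i and combine:
6·(1/36) + (-8)·(-20/21) + (-5)·(53/60) + 4·(4/45) + 8·(-1/21) = 4213/1260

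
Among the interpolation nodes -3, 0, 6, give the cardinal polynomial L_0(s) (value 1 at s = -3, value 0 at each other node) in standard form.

L_0(s) = s(s - 6) / [(-3)·(-9)]
       = (s^2 - 6s) / (27)

L_0(s) = (1/27)s^2 - (2/9)s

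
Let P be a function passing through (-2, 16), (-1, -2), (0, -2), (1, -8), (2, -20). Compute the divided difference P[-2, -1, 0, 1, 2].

1

P[-2,-1] = (-2 - 16) / (-1 - (-2)) = -18
P[-1,0] = (-2 - (-2)) / (0 - (-1)) = 0
P[0,1] = (-8 - (-2)) / (1 - 0) = -6
P[1,2] = (-20 - (-8)) / (2 - 1) = -12
P[-2,-1,0] = (0 - (-18)) / (0 - (-2)) = 9
P[-1,0,1] = (-6 - 0) / (1 - (-1)) = -3
P[0,1,2] = (-12 - (-6)) / (2 - 0) = -3
P[-2,-1,0,1] = (-3 - 9) / (1 - (-2)) = -4
P[-1,0,1,2] = (-3 - (-3)) / (2 - (-1)) = 0
P[-2,-1,0,1,2] = (0 - (-4)) / (2 - (-2)) = 1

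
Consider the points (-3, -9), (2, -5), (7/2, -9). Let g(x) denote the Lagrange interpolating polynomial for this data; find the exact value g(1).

-11/3

L_0(1) = (-1)·(-5/2)/[(-5)·(-13/2)] = 1/13
L_1(1) = (4)·(-5/2)/[(5)·(-3/2)] = 4/3
L_2(1) = (4)·(-1)/[(13/2)·(3/2)] = -16/39
Sum: (-9)·(1/13) + (-5)·(4/3) + (-9)·(-16/39) = -11/3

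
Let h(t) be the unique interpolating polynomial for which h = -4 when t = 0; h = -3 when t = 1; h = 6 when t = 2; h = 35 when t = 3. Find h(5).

Using Newton's divided-difference form:
h[0,1] = (-3 - (-4)) / (1 - 0) = 1
h[1,2] = (6 - (-3)) / (2 - 1) = 9
h[2,3] = (35 - 6) / (3 - 2) = 29
h[0,1,2] = (9 - 1) / (2 - 0) = 4
h[1,2,3] = (29 - 9) / (3 - 1) = 10
h[0,1,2,3] = (10 - 4) / (3 - 0) = 2
h(5) = -4 + 1·(5) + 4·(5)·(4) + 2·(5)·(4)·(3) = 201

201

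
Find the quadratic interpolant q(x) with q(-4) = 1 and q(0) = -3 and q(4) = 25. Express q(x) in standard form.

q(x) = x^2 + 3x - 3

Build the Lagrange basis polynomials:
L_0(x) = x(x - 4) / [32] = (1/32)x^2 - (1/8)x
L_1(x) = (x + 4)(x - 4) / [-16] = -(1/16)x^2 + 1
L_2(x) = (x + 4)x / [32] = (1/32)x^2 + (1/8)x
q(x) = 1·L_0 + (-3)·L_1 + 25·L_2
  1·L_0(x) = (1/32)x^2 - (1/8)x
  (-3)·L_1(x) = (3/16)x^2 - 3
  25·L_2(x) = (25/32)x^2 + (25/8)x
Adding term by term: x^2 + 3x - 3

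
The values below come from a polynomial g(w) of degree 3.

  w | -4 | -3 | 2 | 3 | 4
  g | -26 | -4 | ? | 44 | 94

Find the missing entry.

The 4 known values determine g uniquely (degree ≤ 3).
Evaluate each Lagrange basis at w = 2:
L_0(2) = (5)·(-1)·(-2)/[(-1)·(-7)·(-8)] = -5/28
L_1(2) = (6)·(-1)·(-2)/[(1)·(-6)·(-7)] = 2/7
L_2(2) = (6)·(5)·(-2)/[(7)·(6)·(-1)] = 10/7
L_3(2) = (6)·(5)·(-1)/[(8)·(7)·(1)] = -15/28
Sum: (-26)·(-5/28) + (-4)·(2/7) + 44·(10/7) + 94·(-15/28) = 16

16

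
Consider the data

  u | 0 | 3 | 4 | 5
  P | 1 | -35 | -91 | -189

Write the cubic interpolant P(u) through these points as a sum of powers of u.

Build the Lagrange basis polynomials:
L_0(u) = (u - 3)(u - 4)(u - 5) / [-60] = -(1/60)u^3 + (1/5)u^2 - (47/60)u + 1
L_1(u) = u(u - 4)(u - 5) / [6] = (1/6)u^3 - (3/2)u^2 + (10/3)u
L_2(u) = u(u - 3)(u - 5) / [-4] = -(1/4)u^3 + 2u^2 - (15/4)u
L_3(u) = u(u - 3)(u - 4) / [10] = (1/10)u^3 - (7/10)u^2 + (6/5)u
P(u) = 1·L_0 + (-35)·L_1 + (-91)·L_2 + (-189)·L_3
  1·L_0(u) = -(1/60)u^3 + (1/5)u^2 - (47/60)u + 1
  (-35)·L_1(u) = -(35/6)u^3 + (105/2)u^2 - (350/3)u
  (-91)·L_2(u) = (91/4)u^3 - 182u^2 + (1365/4)u
  (-189)·L_3(u) = -(189/10)u^3 + (1323/10)u^2 - (1134/5)u
Adding term by term: -2u^3 + 3u^2 - 3u + 1

P(u) = -2u^3 + 3u^2 - 3u + 1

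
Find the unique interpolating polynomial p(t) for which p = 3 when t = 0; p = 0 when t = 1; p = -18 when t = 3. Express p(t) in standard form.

Newton's divided differences:
p[0,1] = (0 - 3) / (1 - 0) = -3
p[1,3] = (-18 - 0) / (3 - 1) = -9
p[0,1,3] = (-9 - (-3)) / (3 - 0) = -2
p(t) = 3 + (-3)·t + (-2)·t(t - 1)
Expanding: p(t) = -2t^2 - t + 3

p(t) = -2t^2 - t + 3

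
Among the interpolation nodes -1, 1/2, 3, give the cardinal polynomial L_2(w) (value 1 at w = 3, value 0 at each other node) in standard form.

L_2(w) = (1/10)w^2 + (1/20)w - 1/20

L_2(w) = (w + 1)(w - 1/2) / [(4)·(5/2)]
       = (w^2 + (1/2)w - 1/2) / (10)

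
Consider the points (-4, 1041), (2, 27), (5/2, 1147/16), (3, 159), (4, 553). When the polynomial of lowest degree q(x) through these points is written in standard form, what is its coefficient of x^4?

The leading coefficient equals the top divided difference q[-4,2,5/2,3,4].
q[-4,2] = (27 - 1041) / (2 - (-4)) = -169
q[2,5/2] = (1147/16 - 27) / (5/2 - 2) = 715/8
q[5/2,3] = (159 - 1147/16) / (3 - 5/2) = 1397/8
q[3,4] = (553 - 159) / (4 - 3) = 394
q[-4,2,5/2] = (715/8 - (-169)) / (5/2 - (-4)) = 159/4
q[2,5/2,3] = (1397/8 - 715/8) / (3 - 2) = 341/4
q[5/2,3,4] = (394 - 1397/8) / (4 - 5/2) = 585/4
q[-4,2,5/2,3] = (341/4 - 159/4) / (3 - (-4)) = 13/2
q[2,5/2,3,4] = (585/4 - 341/4) / (4 - 2) = 61/2
q[-4,2,5/2,3,4] = (61/2 - 13/2) / (4 - (-4)) = 3

3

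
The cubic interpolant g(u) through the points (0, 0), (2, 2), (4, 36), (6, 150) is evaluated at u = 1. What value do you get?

0

Using Newton's divided-difference form:
g[0,2] = (2 - 0) / (2 - 0) = 1
g[2,4] = (36 - 2) / (4 - 2) = 17
g[4,6] = (150 - 36) / (6 - 4) = 57
g[0,2,4] = (17 - 1) / (4 - 0) = 4
g[2,4,6] = (57 - 17) / (6 - 2) = 10
g[0,2,4,6] = (10 - 4) / (6 - 0) = 1
g(1) = 0 + 1·(1) + 4·(1)·(-1) + 1·(1)·(-1)·(-3) = 0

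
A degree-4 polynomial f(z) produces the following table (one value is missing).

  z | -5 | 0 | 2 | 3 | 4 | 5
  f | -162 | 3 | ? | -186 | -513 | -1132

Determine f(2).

-43

The 5 known values determine f uniquely (degree ≤ 4).
L_0(2) = (2)·(-1)·(-2)·(-3)/[(-5)·(-8)·(-9)·(-10)] = -1/300
L_1(2) = (7)·(-1)·(-2)·(-3)/[(5)·(-3)·(-4)·(-5)] = 7/50
L_2(2) = (7)·(2)·(-2)·(-3)/[(8)·(3)·(-1)·(-2)] = 7/4
L_3(2) = (7)·(2)·(-1)·(-3)/[(9)·(4)·(1)·(-1)] = -7/6
L_4(2) = (7)·(2)·(-1)·(-2)/[(10)·(5)·(2)·(1)] = 7/25
Sum: (-162)·(-1/300) + 3·(7/50) + (-186)·(7/4) + (-513)·(-7/6) + (-1132)·(7/25) = -43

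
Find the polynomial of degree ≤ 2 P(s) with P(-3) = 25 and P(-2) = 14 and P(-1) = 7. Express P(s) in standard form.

L_0(s) = (s + 2)(s + 1) / [2] = (1/2)s^2 + (3/2)s + 1
L_1(s) = (s + 3)(s + 1) / [-1] = -s^2 - 4s - 3
L_2(s) = (s + 3)(s + 2) / [2] = (1/2)s^2 + (5/2)s + 3
P(s) = 25·L_0 + 14·L_1 + 7·L_2
  25·L_0(s) = (25/2)s^2 + (75/2)s + 25
  14·L_1(s) = -14s^2 - 56s - 42
  7·L_2(s) = (7/2)s^2 + (35/2)s + 21
Adding term by term: 2s^2 - s + 4

P(s) = 2s^2 - s + 4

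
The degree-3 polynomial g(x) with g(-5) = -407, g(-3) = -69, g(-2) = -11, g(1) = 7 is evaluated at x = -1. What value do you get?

5

Evaluate each Lagrange basis at x = -1:
L_0(-1) = (2)·(1)·(-2)/[(-2)·(-3)·(-6)] = 1/9
L_1(-1) = (4)·(1)·(-2)/[(2)·(-1)·(-4)] = -1
L_2(-1) = (4)·(2)·(-2)/[(3)·(1)·(-3)] = 16/9
L_3(-1) = (4)·(2)·(1)/[(6)·(4)·(3)] = 1/9
Sum: (-407)·(1/9) + (-69)·(-1) + (-11)·(16/9) + 7·(1/9) = 5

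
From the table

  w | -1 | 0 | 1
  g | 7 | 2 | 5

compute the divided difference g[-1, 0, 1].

4

g[-1,0] = (2 - 7) / (0 - (-1)) = -5
g[0,1] = (5 - 2) / (1 - 0) = 3
g[-1,0,1] = (3 - (-5)) / (1 - (-1)) = 4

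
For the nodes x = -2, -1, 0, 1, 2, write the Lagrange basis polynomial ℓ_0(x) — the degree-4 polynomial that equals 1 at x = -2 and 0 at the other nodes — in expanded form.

ℓ_0(x) = (x + 1)x(x - 1)(x - 2) / [(-1)·(-2)·(-3)·(-4)]
       = (x^4 - 2x^3 - x^2 + 2x) / (24)

ℓ_0(x) = (1/24)x^4 - (1/12)x^3 - (1/24)x^2 + (1/12)x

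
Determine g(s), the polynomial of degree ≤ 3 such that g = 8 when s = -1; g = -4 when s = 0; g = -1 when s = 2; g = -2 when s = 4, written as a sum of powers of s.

g(s) = -s^3 + (11/2)s^2 - (11/2)s - 4

Newton's divided differences:
g[-1,0] = (-4 - 8) / (0 - (-1)) = -12
g[0,2] = (-1 - (-4)) / (2 - 0) = 3/2
g[2,4] = (-2 - (-1)) / (4 - 2) = -1/2
g[-1,0,2] = (3/2 - (-12)) / (2 - (-1)) = 9/2
g[0,2,4] = (-1/2 - 3/2) / (4 - 0) = -1/2
g[-1,0,2,4] = (-1/2 - 9/2) / (4 - (-1)) = -1
g(s) = 8 + (-12)·(s + 1) + (9/2)·(s + 1)s + (-1)·(s + 1)s(s - 2)
Expanding: g(s) = -s^3 + (11/2)s^2 - (11/2)s - 4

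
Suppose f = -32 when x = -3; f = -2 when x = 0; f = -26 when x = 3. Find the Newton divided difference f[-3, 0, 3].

f[-3,0] = (-2 - (-32)) / (0 - (-3)) = 10
f[0,3] = (-26 - (-2)) / (3 - 0) = -8
f[-3,0,3] = (-8 - 10) / (3 - (-3)) = -3

-3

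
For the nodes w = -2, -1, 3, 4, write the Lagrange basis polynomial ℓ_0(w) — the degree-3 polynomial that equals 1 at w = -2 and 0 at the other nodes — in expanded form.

ℓ_0(w) = -(1/30)w^3 + (1/5)w^2 - (1/6)w - 2/5

ℓ_0(w) = (w + 1)(w - 3)(w - 4) / [(-1)·(-5)·(-6)]
       = (w^3 - 6w^2 + 5w + 12) / (-30)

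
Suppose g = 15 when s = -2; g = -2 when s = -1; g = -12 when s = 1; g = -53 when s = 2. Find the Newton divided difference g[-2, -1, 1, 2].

g[-2,-1] = (-2 - 15) / (-1 - (-2)) = -17
g[-1,1] = (-12 - (-2)) / (1 - (-1)) = -5
g[1,2] = (-53 - (-12)) / (2 - 1) = -41
g[-2,-1,1] = (-5 - (-17)) / (1 - (-2)) = 4
g[-1,1,2] = (-41 - (-5)) / (2 - (-1)) = -12
g[-2,-1,1,2] = (-12 - 4) / (2 - (-2)) = -4

-4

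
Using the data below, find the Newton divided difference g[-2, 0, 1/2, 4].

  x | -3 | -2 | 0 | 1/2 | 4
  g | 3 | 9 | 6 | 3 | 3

g[-2,0] = (6 - 9) / (0 - (-2)) = -3/2
g[0,1/2] = (3 - 6) / (1/2 - 0) = -6
g[1/2,4] = (3 - 3) / (4 - 1/2) = 0
g[-2,0,1/2] = (-6 - (-3/2)) / (1/2 - (-2)) = -9/5
g[0,1/2,4] = (0 - (-6)) / (4 - 0) = 3/2
g[-2,0,1/2,4] = (3/2 - (-9/5)) / (4 - (-2)) = 11/20

11/20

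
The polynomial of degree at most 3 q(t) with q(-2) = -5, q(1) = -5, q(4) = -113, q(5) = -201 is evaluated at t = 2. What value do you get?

Using Newton's divided-difference form:
q[-2,1] = (-5 - (-5)) / (1 - (-2)) = 0
q[1,4] = (-113 - (-5)) / (4 - 1) = -36
q[4,5] = (-201 - (-113)) / (5 - 4) = -88
q[-2,1,4] = (-36 - 0) / (4 - (-2)) = -6
q[1,4,5] = (-88 - (-36)) / (5 - 1) = -13
q[-2,1,4,5] = (-13 - (-6)) / (5 - (-2)) = -1
q(2) = -5 + 0·(4) + (-6)·(4)·(1) + (-1)·(4)·(1)·(-2) = -21

-21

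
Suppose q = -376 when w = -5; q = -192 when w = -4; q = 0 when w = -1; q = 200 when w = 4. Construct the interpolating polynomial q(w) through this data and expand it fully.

Build the Lagrange basis polynomials:
L_0(w) = (w + 4)(w + 1)(w - 4) / [-36] = -(1/36)w^3 - (1/36)w^2 + (4/9)w + 4/9
L_1(w) = (w + 5)(w + 1)(w - 4) / [24] = (1/24)w^3 + (1/12)w^2 - (19/24)w - 5/6
L_2(w) = (w + 5)(w + 4)(w - 4) / [-60] = -(1/60)w^3 - (1/12)w^2 + (4/15)w + 4/3
L_3(w) = (w + 5)(w + 4)(w + 1) / [360] = (1/360)w^3 + (1/36)w^2 + (29/360)w + 1/18
q(w) = (-376)·L_0 + (-192)·L_1 + 0·L_2 + 200·L_3
  (-376)·L_0(w) = (94/9)w^3 + (94/9)w^2 - (1504/9)w - 1504/9
  (-192)·L_1(w) = -8w^3 - 16w^2 + 152w + 160
  0·L_2(w) = 0
  200·L_3(w) = (5/9)w^3 + (50/9)w^2 + (145/9)w + 100/9
Adding term by term: 3w^3 + w + 4

q(w) = 3w^3 + w + 4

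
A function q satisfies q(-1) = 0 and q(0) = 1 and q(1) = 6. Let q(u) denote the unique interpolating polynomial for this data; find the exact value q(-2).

L_0(-2) = (-2)·(-3)/[(-1)·(-2)] = 3
L_1(-2) = (-1)·(-3)/[(1)·(-1)] = -3
L_2(-2) = (-1)·(-2)/[(2)·(1)] = 1
Sum: 0 + 1·(-3) + 6·(1) = 3

3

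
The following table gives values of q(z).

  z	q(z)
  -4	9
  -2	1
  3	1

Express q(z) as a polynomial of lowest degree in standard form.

Build the Lagrange basis polynomials:
L_0(z) = (z + 2)(z - 3) / [14] = (1/14)z^2 - (1/14)z - 3/7
L_1(z) = (z + 4)(z - 3) / [-10] = -(1/10)z^2 - (1/10)z + 6/5
L_2(z) = (z + 4)(z + 2) / [35] = (1/35)z^2 + (6/35)z + 8/35
q(z) = 9·L_0 + 1·L_1 + 1·L_2
  9·L_0(z) = (9/14)z^2 - (9/14)z - 27/7
  1·L_1(z) = -(1/10)z^2 - (1/10)z + 6/5
  1·L_2(z) = (1/35)z^2 + (6/35)z + 8/35
Adding term by term: (4/7)z^2 - (4/7)z - 17/7

q(z) = (4/7)z^2 - (4/7)z - 17/7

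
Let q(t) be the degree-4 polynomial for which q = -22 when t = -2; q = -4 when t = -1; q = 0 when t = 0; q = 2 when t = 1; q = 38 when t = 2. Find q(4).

476

Using Newton's divided-difference form:
q[-2,-1] = (-4 - (-22)) / (-1 - (-2)) = 18
q[-1,0] = (0 - (-4)) / (0 - (-1)) = 4
q[0,1] = (2 - 0) / (1 - 0) = 2
q[1,2] = (38 - 2) / (2 - 1) = 36
q[-2,-1,0] = (4 - 18) / (0 - (-2)) = -7
q[-1,0,1] = (2 - 4) / (1 - (-1)) = -1
q[0,1,2] = (36 - 2) / (2 - 0) = 17
q[-2,-1,0,1] = (-1 - (-7)) / (1 - (-2)) = 2
q[-1,0,1,2] = (17 - (-1)) / (2 - (-1)) = 6
q[-2,-1,0,1,2] = (6 - 2) / (2 - (-2)) = 1
q(4) = -22 + 18·(6) + (-7)·(6)·(5) + 2·(6)·(5)·(4) + 1·(6)·(5)·(4)·(3) = 476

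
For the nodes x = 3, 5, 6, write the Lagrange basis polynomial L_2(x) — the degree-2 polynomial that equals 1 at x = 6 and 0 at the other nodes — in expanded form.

L_2(x) = (1/3)x^2 - (8/3)x + 5

L_2(x) = (x - 3)(x - 5) / [(3)·(1)]
       = (x^2 - 8x + 15) / (3)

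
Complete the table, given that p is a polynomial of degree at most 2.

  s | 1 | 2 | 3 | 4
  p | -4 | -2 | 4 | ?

14

The 3 known values determine p uniquely (degree ≤ 2).
Evaluate each Lagrange basis at s = 4:
L_0(4) = (2)·(1)/[(-1)·(-2)] = 1
L_1(4) = (3)·(1)/[(1)·(-1)] = -3
L_2(4) = (3)·(2)/[(2)·(1)] = 3
Sum: (-4)·(1) + (-2)·(-3) + 4·(3) = 14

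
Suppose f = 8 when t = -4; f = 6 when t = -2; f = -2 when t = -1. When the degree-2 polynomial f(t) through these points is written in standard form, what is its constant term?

Build the Lagrange basis polynomials:
L_0(t) = (t + 2)(t + 1) / [6] = (1/6)t^2 + (1/2)t + 1/3
L_1(t) = (t + 4)(t + 1) / [-2] = -(1/2)t^2 - (5/2)t - 2
L_2(t) = (t + 4)(t + 2) / [3] = (1/3)t^2 + 2t + 8/3
f(t) = 8·L_0 + 6·L_1 + (-2)·L_2
Only the constant term is needed; take it from each L_i and combine:
8·(1/3) + 6·(-2) + (-2)·(8/3) = -44/3

-44/3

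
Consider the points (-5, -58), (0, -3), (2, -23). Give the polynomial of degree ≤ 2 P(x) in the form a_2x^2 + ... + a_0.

P(x) = -3x^2 - 4x - 3

Build the Lagrange basis polynomials:
L_0(x) = x(x - 2) / [35] = (1/35)x^2 - (2/35)x
L_1(x) = (x + 5)(x - 2) / [-10] = -(1/10)x^2 - (3/10)x + 1
L_2(x) = (x + 5)x / [14] = (1/14)x^2 + (5/14)x
P(x) = (-58)·L_0 + (-3)·L_1 + (-23)·L_2
  (-58)·L_0(x) = -(58/35)x^2 + (116/35)x
  (-3)·L_1(x) = (3/10)x^2 + (9/10)x - 3
  (-23)·L_2(x) = -(23/14)x^2 - (115/14)x
Adding term by term: -3x^2 - 4x - 3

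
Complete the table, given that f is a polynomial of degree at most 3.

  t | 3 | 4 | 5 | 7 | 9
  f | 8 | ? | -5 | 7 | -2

The 4 known values determine f uniquely (degree ≤ 3).
Evaluate each Lagrange basis at t = 4:
L_0(4) = (-1)·(-3)·(-5)/[(-2)·(-4)·(-6)] = 5/16
L_1(4) = (1)·(-3)·(-5)/[(2)·(-2)·(-4)] = 15/16
L_2(4) = (1)·(-1)·(-5)/[(4)·(2)·(-2)] = -5/16
L_3(4) = (1)·(-1)·(-3)/[(6)·(4)·(2)] = 1/16
Sum: 8·(5/16) + (-5)·(15/16) + 7·(-5/16) + (-2)·(1/16) = -9/2

-9/2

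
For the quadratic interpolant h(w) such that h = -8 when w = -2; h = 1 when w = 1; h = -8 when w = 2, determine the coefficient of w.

Build the Lagrange basis polynomials:
L_0(w) = (w - 1)(w - 2) / [12] = (1/12)w^2 - (1/4)w + 1/6
L_1(w) = (w + 2)(w - 2) / [-3] = -(1/3)w^2 + 4/3
L_2(w) = (w + 2)(w - 1) / [4] = (1/4)w^2 + (1/4)w - 1/2
h(w) = (-8)·L_0 + 1·L_1 + (-8)·L_2
Only the coefficient of w is needed; take it from each L_i and combine:
(-8)·(-1/4) + 1·(0) + (-8)·(1/4) = 0

0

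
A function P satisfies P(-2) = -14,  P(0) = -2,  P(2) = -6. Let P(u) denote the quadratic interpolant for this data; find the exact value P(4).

-26

Evaluate each Lagrange basis at u = 4:
L_0(4) = (4)·(2)/[(-2)·(-4)] = 1
L_1(4) = (6)·(2)/[(2)·(-2)] = -3
L_2(4) = (6)·(4)/[(4)·(2)] = 3
Sum: (-14)·(1) + (-2)·(-3) + (-6)·(3) = -26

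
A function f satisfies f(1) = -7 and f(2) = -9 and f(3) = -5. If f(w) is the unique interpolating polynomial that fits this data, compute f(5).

L_0(5) = (3)·(2)/[(-1)·(-2)] = 3
L_1(5) = (4)·(2)/[(1)·(-1)] = -8
L_2(5) = (4)·(3)/[(2)·(1)] = 6
Sum: (-7)·(3) + (-9)·(-8) + (-5)·(6) = 21

21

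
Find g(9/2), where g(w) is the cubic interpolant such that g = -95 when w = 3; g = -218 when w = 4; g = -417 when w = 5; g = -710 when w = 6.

-2455/8

Using Newton's divided-difference form:
g[3,4] = (-218 - (-95)) / (4 - 3) = -123
g[4,5] = (-417 - (-218)) / (5 - 4) = -199
g[5,6] = (-710 - (-417)) / (6 - 5) = -293
g[3,4,5] = (-199 - (-123)) / (5 - 3) = -38
g[4,5,6] = (-293 - (-199)) / (6 - 4) = -47
g[3,4,5,6] = (-47 - (-38)) / (6 - 3) = -3
g(9/2) = -95 + (-123)·(3/2) + (-38)·(3/2)·(1/2) + (-3)·(3/2)·(1/2)·(-1/2) = -2455/8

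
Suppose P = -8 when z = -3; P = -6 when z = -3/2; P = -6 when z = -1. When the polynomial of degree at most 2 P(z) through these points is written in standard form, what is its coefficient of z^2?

-2/3

Build the Lagrange basis polynomials:
L_0(z) = (z + 3/2)(z + 1) / [3] = (1/3)z^2 + (5/6)z + 1/2
L_1(z) = (z + 3)(z + 1) / [-3/4] = -(4/3)z^2 - (16/3)z - 4
L_2(z) = (z + 3)(z + 3/2) / [1] = z^2 + (9/2)z + 9/2
P(z) = (-8)·L_0 + (-6)·L_1 + (-6)·L_2
Only the coefficient of z^2 is needed; take it from each L_i and combine:
(-8)·(1/3) + (-6)·(-4/3) + (-6)·(1) = -2/3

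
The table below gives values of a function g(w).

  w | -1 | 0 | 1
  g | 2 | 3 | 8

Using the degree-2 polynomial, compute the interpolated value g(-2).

5

Evaluate each Lagrange basis at w = -2:
L_0(-2) = (-2)·(-3)/[(-1)·(-2)] = 3
L_1(-2) = (-1)·(-3)/[(1)·(-1)] = -3
L_2(-2) = (-1)·(-2)/[(2)·(1)] = 1
Sum: 2·(3) + 3·(-3) + 8·(1) = 5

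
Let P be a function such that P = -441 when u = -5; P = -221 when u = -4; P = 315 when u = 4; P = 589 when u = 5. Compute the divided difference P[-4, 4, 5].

23

P[-4,4] = (315 - (-221)) / (4 - (-4)) = 67
P[4,5] = (589 - 315) / (5 - 4) = 274
P[-4,4,5] = (274 - 67) / (5 - (-4)) = 23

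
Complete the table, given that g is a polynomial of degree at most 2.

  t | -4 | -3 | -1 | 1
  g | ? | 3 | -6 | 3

57/4

The 3 known values determine g uniquely (degree ≤ 2).
L_0(-4) = (-3)·(-5)/[(-2)·(-4)] = 15/8
L_1(-4) = (-1)·(-5)/[(2)·(-2)] = -5/4
L_2(-4) = (-1)·(-3)/[(4)·(2)] = 3/8
Sum: 3·(15/8) + (-6)·(-5/4) + 3·(3/8) = 57/4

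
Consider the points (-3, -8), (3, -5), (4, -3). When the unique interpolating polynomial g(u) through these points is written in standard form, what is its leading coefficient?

Build the Lagrange basis polynomials:
L_0(u) = (u - 3)(u - 4) / [42] = (1/42)u^2 - (1/6)u + 2/7
L_1(u) = (u + 3)(u - 4) / [-6] = -(1/6)u^2 + (1/6)u + 2
L_2(u) = (u + 3)(u - 3) / [7] = (1/7)u^2 - 9/7
g(u) = (-8)·L_0 + (-5)·L_1 + (-3)·L_2
Only the coefficient of u^2 is needed; take it from each L_i and combine:
(-8)·(1/42) + (-5)·(-1/6) + (-3)·(1/7) = 3/14

3/14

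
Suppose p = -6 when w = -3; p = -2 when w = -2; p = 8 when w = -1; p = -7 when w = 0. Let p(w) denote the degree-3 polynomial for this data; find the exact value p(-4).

27

L_0(-4) = (-2)·(-3)·(-4)/[(-1)·(-2)·(-3)] = 4
L_1(-4) = (-1)·(-3)·(-4)/[(1)·(-1)·(-2)] = -6
L_2(-4) = (-1)·(-2)·(-4)/[(2)·(1)·(-1)] = 4
L_3(-4) = (-1)·(-2)·(-3)/[(3)·(2)·(1)] = -1
Sum: (-6)·(4) + (-2)·(-6) + 8·(4) + (-7)·(-1) = 27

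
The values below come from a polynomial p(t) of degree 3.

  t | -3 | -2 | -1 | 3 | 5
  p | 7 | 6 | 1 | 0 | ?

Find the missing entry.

261/5

The 4 known values determine p uniquely (degree ≤ 3).
Evaluate each Lagrange basis at t = 5:
L_0(5) = (7)·(6)·(2)/[(-1)·(-2)·(-6)] = -7
L_1(5) = (8)·(6)·(2)/[(1)·(-1)·(-5)] = 96/5
L_2(5) = (8)·(7)·(2)/[(2)·(1)·(-4)] = -14
L_3(5) = (8)·(7)·(6)/[(6)·(5)·(4)] = 14/5
Sum: 7·(-7) + 6·(96/5) + 1·(-14) + 0 = 261/5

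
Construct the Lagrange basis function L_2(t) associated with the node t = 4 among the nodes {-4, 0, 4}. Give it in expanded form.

L_2(t) = (t + 4)t / [(8)·(4)]
       = (t^2 + 4t) / (32)

L_2(t) = (1/32)t^2 + (1/8)t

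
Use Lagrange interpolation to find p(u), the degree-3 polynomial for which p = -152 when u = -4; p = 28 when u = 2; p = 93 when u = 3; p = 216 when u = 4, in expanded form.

p(u) = 3u^3 + 2u^2 - 2u

L_0(u) = (u - 2)(u - 3)(u - 4) / [-336] = -(1/336)u^3 + (3/112)u^2 - (13/168)u + 1/14
L_1(u) = (u + 4)(u - 3)(u - 4) / [12] = (1/12)u^3 - (1/4)u^2 - (4/3)u + 4
L_2(u) = (u + 4)(u - 2)(u - 4) / [-7] = -(1/7)u^3 + (2/7)u^2 + (16/7)u - 32/7
L_3(u) = (u + 4)(u - 2)(u - 3) / [16] = (1/16)u^3 - (1/16)u^2 - (7/8)u + 3/2
p(u) = (-152)·L_0 + 28·L_1 + 93·L_2 + 216·L_3
  (-152)·L_0(u) = (19/42)u^3 - (57/14)u^2 + (247/21)u - 76/7
  28·L_1(u) = (7/3)u^3 - 7u^2 - (112/3)u + 112
  93·L_2(u) = -(93/7)u^3 + (186/7)u^2 + (1488/7)u - 2976/7
  216·L_3(u) = (27/2)u^3 - (27/2)u^2 - 189u + 324
Adding term by term: 3u^3 + 2u^2 - 2u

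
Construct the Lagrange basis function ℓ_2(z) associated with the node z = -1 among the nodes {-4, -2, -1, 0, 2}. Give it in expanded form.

ℓ_2(z) = (1/9)z^4 + (4/9)z^3 - (4/9)z^2 - (16/9)z

ℓ_2(z) = (z + 4)(z + 2)z(z - 2) / [(3)·(1)·(-1)·(-3)]
       = (z^4 + 4z^3 - 4z^2 - 16z) / (9)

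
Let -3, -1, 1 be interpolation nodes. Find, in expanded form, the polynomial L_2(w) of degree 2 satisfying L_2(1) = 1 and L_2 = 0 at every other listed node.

L_2(w) = (1/8)w^2 + (1/2)w + 3/8

L_2(w) = (w + 3)(w + 1) / [(4)·(2)]
       = (w^2 + 4w + 3) / (8)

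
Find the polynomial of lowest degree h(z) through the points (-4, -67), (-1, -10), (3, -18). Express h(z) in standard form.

h(z) = -3z^2 + 4z - 3

Build the Lagrange basis polynomials:
L_0(z) = (z + 1)(z - 3) / [21] = (1/21)z^2 - (2/21)z - 1/7
L_1(z) = (z + 4)(z - 3) / [-12] = -(1/12)z^2 - (1/12)z + 1
L_2(z) = (z + 4)(z + 1) / [28] = (1/28)z^2 + (5/28)z + 1/7
h(z) = (-67)·L_0 + (-10)·L_1 + (-18)·L_2
  (-67)·L_0(z) = -(67/21)z^2 + (134/21)z + 67/7
  (-10)·L_1(z) = (5/6)z^2 + (5/6)z - 10
  (-18)·L_2(z) = -(9/14)z^2 - (45/14)z - 18/7
Adding term by term: -3z^2 + 4z - 3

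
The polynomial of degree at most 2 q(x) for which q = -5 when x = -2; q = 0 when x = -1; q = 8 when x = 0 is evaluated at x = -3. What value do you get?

-7

Evaluate each Lagrange basis at x = -3:
L_0(-3) = (-2)·(-3)/[(-1)·(-2)] = 3
L_1(-3) = (-1)·(-3)/[(1)·(-1)] = -3
L_2(-3) = (-1)·(-2)/[(2)·(1)] = 1
Sum: (-5)·(3) + 0 + 8·(1) = -7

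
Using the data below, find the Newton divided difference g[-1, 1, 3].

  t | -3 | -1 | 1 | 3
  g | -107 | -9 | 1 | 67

g[-1,1] = (1 - (-9)) / (1 - (-1)) = 5
g[1,3] = (67 - 1) / (3 - 1) = 33
g[-1,1,3] = (33 - 5) / (3 - (-1)) = 7

7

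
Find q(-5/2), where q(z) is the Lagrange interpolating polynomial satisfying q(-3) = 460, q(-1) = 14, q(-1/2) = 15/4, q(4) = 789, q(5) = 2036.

959/4

L_0(-5/2) = (-3/2)·(-2)·(-13/2)·(-15/2)/[(-2)·(-5/2)·(-7)·(-8)] = 117/224
L_1(-5/2) = (1/2)·(-2)·(-13/2)·(-15/2)/[(2)·(-1/2)·(-5)·(-6)] = 13/8
L_2(-5/2) = (1/2)·(-3/2)·(-13/2)·(-15/2)/[(5/2)·(1/2)·(-9/2)·(-11/2)] = -13/11
L_3(-5/2) = (1/2)·(-3/2)·(-2)·(-15/2)/[(7)·(5)·(9/2)·(-1)] = 1/14
L_4(-5/2) = (1/2)·(-3/2)·(-2)·(-13/2)/[(8)·(6)·(11/2)·(1)] = -13/352
Sum: 460·(117/224) + 14·(13/8) + 15/4·(-13/11) + 789·(1/14) + 2036·(-13/352) = 959/4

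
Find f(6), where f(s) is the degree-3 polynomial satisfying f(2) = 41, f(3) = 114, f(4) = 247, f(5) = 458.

765

L_0(6) = (3)·(2)·(1)/[(-1)·(-2)·(-3)] = -1
L_1(6) = (4)·(2)·(1)/[(1)·(-1)·(-2)] = 4
L_2(6) = (4)·(3)·(1)/[(2)·(1)·(-1)] = -6
L_3(6) = (4)·(3)·(2)/[(3)·(2)·(1)] = 4
Sum: 41·(-1) + 114·(4) + 247·(-6) + 458·(4) = 765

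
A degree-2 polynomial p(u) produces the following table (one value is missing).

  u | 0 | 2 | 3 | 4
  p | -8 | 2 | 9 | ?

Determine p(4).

The 3 known values determine p uniquely (degree ≤ 2).
Evaluate each Lagrange basis at u = 4:
L_0(4) = (2)·(1)/[(-2)·(-3)] = 1/3
L_1(4) = (4)·(1)/[(2)·(-1)] = -2
L_2(4) = (4)·(2)/[(3)·(1)] = 8/3
Sum: (-8)·(1/3) + 2·(-2) + 9·(8/3) = 52/3

52/3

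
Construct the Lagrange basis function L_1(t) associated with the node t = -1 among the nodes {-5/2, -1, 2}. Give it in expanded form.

L_1(t) = -(2/9)t^2 - (1/9)t + 10/9

L_1(t) = (t + 5/2)(t - 2) / [(3/2)·(-3)]
       = (t^2 + (1/2)t - 5) / (-9/2)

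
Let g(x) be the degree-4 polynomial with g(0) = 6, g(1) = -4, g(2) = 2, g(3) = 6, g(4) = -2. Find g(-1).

Evaluate each Lagrange basis at x = -1:
L_0(-1) = (-2)·(-3)·(-4)·(-5)/[(-1)·(-2)·(-3)·(-4)] = 5
L_1(-1) = (-1)·(-3)·(-4)·(-5)/[(1)·(-1)·(-2)·(-3)] = -10
L_2(-1) = (-1)·(-2)·(-4)·(-5)/[(2)·(1)·(-1)·(-2)] = 10
L_3(-1) = (-1)·(-2)·(-3)·(-5)/[(3)·(2)·(1)·(-1)] = -5
L_4(-1) = (-1)·(-2)·(-3)·(-4)/[(4)·(3)·(2)·(1)] = 1
Sum: 6·(5) + (-4)·(-10) + 2·(10) + 6·(-5) + (-2)·(1) = 58

58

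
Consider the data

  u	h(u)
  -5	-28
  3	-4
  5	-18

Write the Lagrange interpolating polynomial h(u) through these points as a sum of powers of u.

h(u) = -u^2 + u + 2

Build the Lagrange basis polynomials:
L_0(u) = (u - 3)(u - 5) / [80] = (1/80)u^2 - (1/10)u + 3/16
L_1(u) = (u + 5)(u - 5) / [-16] = -(1/16)u^2 + 25/16
L_2(u) = (u + 5)(u - 3) / [20] = (1/20)u^2 + (1/10)u - 3/4
h(u) = (-28)·L_0 + (-4)·L_1 + (-18)·L_2
  (-28)·L_0(u) = -(7/20)u^2 + (14/5)u - 21/4
  (-4)·L_1(u) = (1/4)u^2 - 25/4
  (-18)·L_2(u) = -(9/10)u^2 - (9/5)u + 27/2
Adding term by term: -u^2 + u + 2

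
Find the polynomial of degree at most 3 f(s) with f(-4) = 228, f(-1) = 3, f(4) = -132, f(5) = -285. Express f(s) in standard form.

f(s) = -3s^3 + 3s^2 + 3s

Newton's divided differences:
f[-4,-1] = (3 - 228) / (-1 - (-4)) = -75
f[-1,4] = (-132 - 3) / (4 - (-1)) = -27
f[4,5] = (-285 - (-132)) / (5 - 4) = -153
f[-4,-1,4] = (-27 - (-75)) / (4 - (-4)) = 6
f[-1,4,5] = (-153 - (-27)) / (5 - (-1)) = -21
f[-4,-1,4,5] = (-21 - 6) / (5 - (-4)) = -3
f(s) = 228 + (-75)·(s + 4) + 6·(s + 4)(s + 1) + (-3)·(s + 4)(s + 1)(s - 4)
Expanding: f(s) = -3s^3 + 3s^2 + 3s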